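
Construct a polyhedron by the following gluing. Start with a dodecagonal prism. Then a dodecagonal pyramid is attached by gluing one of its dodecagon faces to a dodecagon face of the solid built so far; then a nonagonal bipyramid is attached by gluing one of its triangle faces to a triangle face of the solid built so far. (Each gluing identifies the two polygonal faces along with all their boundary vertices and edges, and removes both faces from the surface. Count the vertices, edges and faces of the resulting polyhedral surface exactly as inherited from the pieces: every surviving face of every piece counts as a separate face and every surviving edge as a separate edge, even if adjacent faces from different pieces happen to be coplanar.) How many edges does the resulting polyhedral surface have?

72

A dodecagonal prism: V=24, E=36, F=14.
Attach a dodecagonal pyramid (V=13, E=24, F=13) along a 12-gon: merge 12 vertices and 12 edges, delete both glued faces → V=25, E=48, F=25.
Attach a nonagonal bipyramid (V=11, E=27, F=18) along a 3-gon: merge 3 vertices and 3 edges, delete both glued faces → V=33, E=72, F=41.
Check: V − E + F = 33 − 72 + 41 = 2.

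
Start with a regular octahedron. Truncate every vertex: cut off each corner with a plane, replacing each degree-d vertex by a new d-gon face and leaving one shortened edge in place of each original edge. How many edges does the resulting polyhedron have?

36

The base solid has V = 6, E = 12, F = 8.
Truncation replaces each original edge-end by a new vertex, so V′ = 2E = 24.
Each original edge survives, and each old vertex of degree d contributes d new edges; summing degrees gives Σd = 2E, so E′ = E + 2E = 3E = 36.
Each original face survives and each original vertex becomes one new face: F′ = F + V = 14.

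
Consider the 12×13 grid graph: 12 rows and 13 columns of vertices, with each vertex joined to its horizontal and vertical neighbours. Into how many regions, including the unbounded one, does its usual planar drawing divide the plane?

133

The grid has V = 12·13 = 156 vertices and E = 12·12 + 13·11 = 287 edges.
F = 2 − V + E = 2 − 156 + 287 = 133.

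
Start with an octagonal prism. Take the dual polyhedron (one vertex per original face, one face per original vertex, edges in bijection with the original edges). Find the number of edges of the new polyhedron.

24

The base solid has V = 16, E = 24, F = 10.
The dual swaps V and F and preserves E: V′ = F = 10, E′ = E = 24, F′ = V = 16.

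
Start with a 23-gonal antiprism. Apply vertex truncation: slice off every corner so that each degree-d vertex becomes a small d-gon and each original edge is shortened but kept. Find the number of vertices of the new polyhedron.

184

The base solid has V = 46, E = 92, F = 48.
Truncation replaces each original edge-end by a new vertex, so V′ = 2E = 184.
Each original edge survives, and each old vertex of degree d contributes d new edges; summing degrees gives Σd = 2E, so E′ = E + 2E = 3E = 276.
Each original face survives and each original vertex becomes one new face: F′ = F + V = 94.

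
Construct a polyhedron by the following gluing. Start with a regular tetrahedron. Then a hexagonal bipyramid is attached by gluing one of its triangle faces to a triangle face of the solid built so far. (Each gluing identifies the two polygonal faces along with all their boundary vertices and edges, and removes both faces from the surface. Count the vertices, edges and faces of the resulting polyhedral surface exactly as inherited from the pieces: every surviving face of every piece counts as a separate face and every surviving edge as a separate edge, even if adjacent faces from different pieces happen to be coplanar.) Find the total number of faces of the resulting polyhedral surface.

14

A regular tetrahedron: V=4, E=6, F=4.
Attach a hexagonal bipyramid (V=8, E=18, F=12) along a 3-gon: merge 3 vertices and 3 edges, delete both glued faces → V=9, E=21, F=14.
Check: V − E + F = 9 − 21 + 14 = 2.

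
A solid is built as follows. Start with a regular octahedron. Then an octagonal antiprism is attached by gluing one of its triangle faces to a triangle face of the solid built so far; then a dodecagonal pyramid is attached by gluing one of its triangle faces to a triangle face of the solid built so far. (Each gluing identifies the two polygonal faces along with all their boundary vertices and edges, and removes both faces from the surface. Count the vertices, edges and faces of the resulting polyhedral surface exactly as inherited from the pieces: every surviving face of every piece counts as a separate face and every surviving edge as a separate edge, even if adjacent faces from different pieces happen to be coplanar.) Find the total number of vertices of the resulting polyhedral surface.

A regular octahedron: V=6, E=12, F=8.
Attach an octagonal antiprism (V=16, E=32, F=18) along a 3-gon: merge 3 vertices and 3 edges, delete both glued faces → V=19, E=41, F=24.
Attach a dodecagonal pyramid (V=13, E=24, F=13) along a 3-gon: merge 3 vertices and 3 edges, delete both glued faces → V=29, E=62, F=35.
Check: V − E + F = 29 − 62 + 35 = 2.

29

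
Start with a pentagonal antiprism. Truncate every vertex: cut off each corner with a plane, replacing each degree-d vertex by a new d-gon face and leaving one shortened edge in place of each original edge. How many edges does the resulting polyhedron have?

The base solid has V = 10, E = 20, F = 12.
Truncation replaces each original edge-end by a new vertex, so V′ = 2E = 40.
Each original edge survives, and each old vertex of degree d contributes d new edges; summing degrees gives Σd = 2E, so E′ = E + 2E = 3E = 60.
Each original face survives and each original vertex becomes one new face: F′ = F + V = 22.

60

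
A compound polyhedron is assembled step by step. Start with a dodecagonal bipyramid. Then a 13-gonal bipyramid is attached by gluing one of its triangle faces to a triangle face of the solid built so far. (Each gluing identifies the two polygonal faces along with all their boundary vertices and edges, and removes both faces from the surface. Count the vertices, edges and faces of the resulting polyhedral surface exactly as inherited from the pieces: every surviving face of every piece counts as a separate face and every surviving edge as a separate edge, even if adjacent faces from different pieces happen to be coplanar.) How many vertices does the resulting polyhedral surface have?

26

A dodecagonal bipyramid: V=14, E=36, F=24.
Attach a 13-gonal bipyramid (V=15, E=39, F=26) along a 3-gon: merge 3 vertices and 3 edges, delete both glued faces → V=26, E=72, F=48.
Check: V − E + F = 26 − 72 + 48 = 2.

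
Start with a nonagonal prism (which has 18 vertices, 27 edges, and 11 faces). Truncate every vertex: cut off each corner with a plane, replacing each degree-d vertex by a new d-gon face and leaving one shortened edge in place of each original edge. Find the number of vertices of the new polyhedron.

54

Truncation replaces each original edge-end by a new vertex, so V′ = 2E = 54.
Each original edge survives, and each old vertex of degree d contributes d new edges; summing degrees gives Σd = 2E, so E′ = E + 2E = 3E = 81.
Each original face survives and each original vertex becomes one new face: F′ = F + V = 29.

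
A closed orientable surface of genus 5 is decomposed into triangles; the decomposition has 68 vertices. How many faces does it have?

152

χ = 2 − 2·5 = -8, and every face is a triangle so 3F = 2E.
V − E + F = -8 with E = 3F/2 gives 68 − (3/2 − 1)·F = -8, so F = 152 and E = 228.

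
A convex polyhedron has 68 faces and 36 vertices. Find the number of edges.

102

Here V − E + F = 2.
E = V + F − (2) = 36 + 68 − (2) = 102.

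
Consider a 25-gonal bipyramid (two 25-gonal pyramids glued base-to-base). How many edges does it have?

A bipyramid over an n-gon has 2n triangular faces and n + 2 vertices: V = 25 + 2 = 27, E = 3·25 = 75, F = 2·25 = 50.

75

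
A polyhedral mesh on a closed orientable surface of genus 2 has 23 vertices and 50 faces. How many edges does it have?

For a closed orientable surface of genus 2, χ = 2 − 2·2 = -2.
E = V + F − (-2) = 23 + 50 − (-2) = 75.

75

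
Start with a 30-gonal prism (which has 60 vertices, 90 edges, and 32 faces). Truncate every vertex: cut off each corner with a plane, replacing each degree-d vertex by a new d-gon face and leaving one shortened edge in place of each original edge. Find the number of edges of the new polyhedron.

270

Truncation replaces each original edge-end by a new vertex, so V′ = 2E = 180.
Each original edge survives, and each old vertex of degree d contributes d new edges; summing degrees gives Σd = 2E, so E′ = E + 2E = 3E = 270.
Each original face survives and each original vertex becomes one new face: F′ = F + V = 92.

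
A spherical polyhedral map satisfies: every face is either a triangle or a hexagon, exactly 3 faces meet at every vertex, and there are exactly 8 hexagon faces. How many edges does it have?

30

Let x be the number of triangles; then F = 8 + x.
Edge–face incidences: 2E = 6·8 + 3·x = 48 + 3x.
Every vertex has degree 3, so 3V = 2E.
Euler: V − E + F = 2 ⇒ (2E)/3 − E + (8 + x) = 2.
Multiply by 6: 2·(2E) − 3·(2E) + 6·(8 + x) = 12, i.e. 48 + 6x − (48 + 3x) = 12.
Collecting terms: 3x = 12, so x = 4.
Then 2E = 48 + 3·4 = 60, so E = 30, V = 2E/3 = 20, F = 8 + 4 = 12.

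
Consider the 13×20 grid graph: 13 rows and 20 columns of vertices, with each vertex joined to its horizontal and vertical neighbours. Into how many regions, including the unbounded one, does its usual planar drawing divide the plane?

The grid has V = 13·20 = 260 vertices and E = 13·19 + 20·12 = 487 edges.
F = 2 − V + E = 2 − 260 + 487 = 229.

229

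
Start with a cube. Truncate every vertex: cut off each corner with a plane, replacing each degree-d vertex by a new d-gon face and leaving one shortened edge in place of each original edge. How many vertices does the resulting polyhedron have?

The base solid has V = 8, E = 12, F = 6.
Truncation replaces each original edge-end by a new vertex, so V′ = 2E = 24.
Each original edge survives, and each old vertex of degree d contributes d new edges; summing degrees gives Σd = 2E, so E′ = E + 2E = 3E = 36.
Each original face survives and each original vertex becomes one new face: F′ = F + V = 14.

24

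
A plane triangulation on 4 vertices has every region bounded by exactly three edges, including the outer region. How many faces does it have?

4

In a plane triangulation 3F = 2E and V − E + F = 2, so F = 2V − 4 = 2·4 − 4 = 4.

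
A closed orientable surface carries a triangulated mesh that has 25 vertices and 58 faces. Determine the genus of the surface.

Every face is a triangle, so 2E = 3·58 = 174, giving E = 87.
χ = V − E + F = 25 − 87 + 58 = -4.
For a closed orientable surface χ = 2 − 2g, so g = (2 − (-4))/2 = 3.

3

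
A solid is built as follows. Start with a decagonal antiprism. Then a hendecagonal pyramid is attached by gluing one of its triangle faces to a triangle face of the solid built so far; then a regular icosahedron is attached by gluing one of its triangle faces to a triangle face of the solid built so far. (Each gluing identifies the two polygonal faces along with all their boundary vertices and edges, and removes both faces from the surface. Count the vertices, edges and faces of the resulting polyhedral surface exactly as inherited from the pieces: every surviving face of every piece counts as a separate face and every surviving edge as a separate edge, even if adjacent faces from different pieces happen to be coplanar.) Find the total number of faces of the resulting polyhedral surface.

50

A decagonal antiprism: V=20, E=40, F=22.
Attach a hendecagonal pyramid (V=12, E=22, F=12) along a 3-gon: merge 3 vertices and 3 edges, delete both glued faces → V=29, E=59, F=32.
Attach a regular icosahedron (V=12, E=30, F=20) along a 3-gon: merge 3 vertices and 3 edges, delete both glued faces → V=38, E=86, F=50.
Check: V − E + F = 38 − 86 + 50 = 2.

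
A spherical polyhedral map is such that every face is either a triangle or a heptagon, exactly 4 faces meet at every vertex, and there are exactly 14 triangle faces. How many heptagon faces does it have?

Let x be the number of heptagons; then F = 14 + x.
Edge–face incidences: 2E = 3·14 + 7·x = 42 + 7x.
Every vertex has degree 4, so 4V = 2E.
Euler: V − E + F = 2 ⇒ (2E)/4 − E + (14 + x) = 2.
Multiply by 8: 2·(2E) − 4·(2E) + 8·(14 + x) = 16, i.e. 112 + 8x − 2·(42 + 7x) = 16.
Collecting terms: −6x + 28 = 16, so −6x = −12, so x = 2.
Then 2E = 42 + 7·2 = 56, so E = 28, V = 2E/4 = 14, F = 14 + 2 = 16.

2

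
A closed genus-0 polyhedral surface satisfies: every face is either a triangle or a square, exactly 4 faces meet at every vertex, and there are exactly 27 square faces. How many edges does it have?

66

Let x be the number of triangles; then F = 27 + x.
Edge–face incidences: 2E = 4·27 + 3·x = 108 + 3x.
Every vertex has degree 4, so 4V = 2E.
Euler: V − E + F = 2 ⇒ (2E)/4 − E + (27 + x) = 2.
Multiply by 8: 2·(2E) − 4·(2E) + 8·(27 + x) = 16, i.e. 216 + 8x − 2·(108 + 3x) = 16.
Collecting terms: 2x = 16, so x = 8.
Then 2E = 108 + 3·8 = 132, so E = 66, V = 2E/4 = 33, F = 27 + 8 = 35.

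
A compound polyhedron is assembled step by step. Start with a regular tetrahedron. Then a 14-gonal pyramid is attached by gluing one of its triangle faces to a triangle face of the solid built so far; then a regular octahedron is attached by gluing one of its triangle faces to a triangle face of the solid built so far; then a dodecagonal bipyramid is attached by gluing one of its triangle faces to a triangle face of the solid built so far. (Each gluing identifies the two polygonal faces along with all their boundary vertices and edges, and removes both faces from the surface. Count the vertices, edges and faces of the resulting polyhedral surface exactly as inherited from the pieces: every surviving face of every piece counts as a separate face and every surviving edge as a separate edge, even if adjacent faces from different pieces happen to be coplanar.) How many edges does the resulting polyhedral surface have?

73

A regular tetrahedron: V=4, E=6, F=4.
Attach a 14-gonal pyramid (V=15, E=28, F=15) along a 3-gon: merge 3 vertices and 3 edges, delete both glued faces → V=16, E=31, F=17.
Attach a regular octahedron (V=6, E=12, F=8) along a 3-gon: merge 3 vertices and 3 edges, delete both glued faces → V=19, E=40, F=23.
Attach a dodecagonal bipyramid (V=14, E=36, F=24) along a 3-gon: merge 3 vertices and 3 edges, delete both glued faces → V=30, E=73, F=45.
Check: V − E + F = 30 − 73 + 45 = 2.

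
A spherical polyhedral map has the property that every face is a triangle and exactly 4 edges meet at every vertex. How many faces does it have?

8

Each face has 3 edges and each edge borders two faces, so 2E = 3F.
Each vertex has degree 4, so 4V = 2E and hence V = 3F/4.
Euler: V − E + F = 2 ⇒ (3F/4) − (3F/2) + F = 2.
Multiply by 8: (6 − 12 + 8)F = 16, i.e. 2F = 16.
So F = 8, E = 3·8/2 = 12, V = 3·8/4 = 6.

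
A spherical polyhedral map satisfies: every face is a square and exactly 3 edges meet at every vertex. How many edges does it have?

Each face has 4 edges and each edge borders two faces, so 2E = 4F.
Each vertex has degree 3, so 3V = 2E and hence V = 4F/3.
Euler: V − E + F = 2 ⇒ (4F/3) − (4F/2) + F = 2.
Multiply by 6: (8 − 12 + 6)F = 12, i.e. 2F = 12.
So F = 6, E = 4·6/2 = 12, V = 4·6/3 = 8.

12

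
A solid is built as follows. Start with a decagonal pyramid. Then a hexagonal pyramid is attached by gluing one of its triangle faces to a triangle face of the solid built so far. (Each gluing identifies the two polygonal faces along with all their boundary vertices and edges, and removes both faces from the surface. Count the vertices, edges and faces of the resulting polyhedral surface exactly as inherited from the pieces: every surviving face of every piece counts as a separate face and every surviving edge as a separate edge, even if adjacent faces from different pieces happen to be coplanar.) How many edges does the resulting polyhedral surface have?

29

A decagonal pyramid: V=11, E=20, F=11.
Attach a hexagonal pyramid (V=7, E=12, F=7) along a 3-gon: merge 3 vertices and 3 edges, delete both glued faces → V=15, E=29, F=16.
Check: V − E + F = 15 − 29 + 16 = 2.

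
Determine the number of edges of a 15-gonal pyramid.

30

A pyramid on an n-gon base has one n-gon and n triangles: V = 15 + 1 = 16, E = 2·15 = 30, F = 15 + 1 = 16.
Check: V − E + F = 16 − 30 + 16 = 2.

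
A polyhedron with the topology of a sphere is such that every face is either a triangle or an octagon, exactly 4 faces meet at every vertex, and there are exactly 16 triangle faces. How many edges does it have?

32

Let x be the number of octagons; then F = 16 + x.
Edge–face incidences: 2E = 3·16 + 8·x = 48 + 8x.
Every vertex has degree 4, so 4V = 2E.
Euler: V − E + F = 2 ⇒ (2E)/4 − E + (16 + x) = 2.
Multiply by 8: 2·(2E) − 4·(2E) + 8·(16 + x) = 16, i.e. 128 + 8x − 2·(48 + 8x) = 16.
Collecting terms: −8x + 32 = 16, so −8x = −16, so x = 2.
Then 2E = 48 + 8·2 = 64, so E = 32, V = 2E/4 = 16, F = 16 + 2 = 18.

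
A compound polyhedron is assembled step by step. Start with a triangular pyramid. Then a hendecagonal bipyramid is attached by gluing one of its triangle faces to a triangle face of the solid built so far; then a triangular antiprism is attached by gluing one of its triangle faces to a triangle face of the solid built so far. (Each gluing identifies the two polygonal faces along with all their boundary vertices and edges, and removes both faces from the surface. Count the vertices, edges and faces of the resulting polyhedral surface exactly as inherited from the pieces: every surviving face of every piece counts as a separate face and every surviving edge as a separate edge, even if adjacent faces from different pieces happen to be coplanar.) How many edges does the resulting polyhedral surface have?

A triangular pyramid: V=4, E=6, F=4.
Attach a hendecagonal bipyramid (V=13, E=33, F=22) along a 3-gon: merge 3 vertices and 3 edges, delete both glued faces → V=14, E=36, F=24.
Attach a triangular antiprism (V=6, E=12, F=8) along a 3-gon: merge 3 vertices and 3 edges, delete both glued faces → V=17, E=45, F=30.
Check: V − E + F = 17 − 45 + 30 = 2.

45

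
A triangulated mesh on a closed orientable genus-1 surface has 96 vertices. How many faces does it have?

192

χ = 2 − 2·1 = 0, and every face is a triangle so 3F = 2E.
V − E + F = 0 with E = 3F/2 gives 96 − (3/2 − 1)·F = 0, so F = 192 and E = 288.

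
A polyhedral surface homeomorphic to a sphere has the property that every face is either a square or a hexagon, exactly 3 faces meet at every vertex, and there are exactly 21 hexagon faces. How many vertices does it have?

Let x be the number of squares; then F = 21 + x.
Edge–face incidences: 2E = 6·21 + 4·x = 126 + 4x.
Every vertex has degree 3, so 3V = 2E.
Euler: V − E + F = 2 ⇒ (2E)/3 − E + (21 + x) = 2.
Multiply by 6: 2·(2E) − 3·(2E) + 6·(21 + x) = 12, i.e. 126 + 6x − (126 + 4x) = 12.
Collecting terms: 2x = 12, so x = 6.
Then 2E = 126 + 4·6 = 150, so E = 75, V = 2E/3 = 50, F = 21 + 6 = 27.

50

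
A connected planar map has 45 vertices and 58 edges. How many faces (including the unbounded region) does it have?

15

Euler's formula for a connected plane graph: V − E + F = 2, so F = 2 − 45 + 58 = 15.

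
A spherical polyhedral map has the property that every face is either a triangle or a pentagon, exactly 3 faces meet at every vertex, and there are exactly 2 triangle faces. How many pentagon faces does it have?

Let x be the number of pentagons; then F = 2 + x.
Edge–face incidences: 2E = 3·2 + 5·x = 6 + 5x.
Every vertex has degree 3, so 3V = 2E.
Euler: V − E + F = 2 ⇒ (2E)/3 − E + (2 + x) = 2.
Multiply by 6: 2·(2E) − 3·(2E) + 6·(2 + x) = 12, i.e. 12 + 6x − (6 + 5x) = 12.
Collecting terms: x + 6 = 12, so x = 6.
Then 2E = 6 + 5·6 = 36, so E = 18, V = 2E/3 = 12, F = 2 + 6 = 8.

6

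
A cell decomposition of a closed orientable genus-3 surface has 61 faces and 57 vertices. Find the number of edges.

122

For a closed orientable surface of genus 3, χ = 2 − 2·3 = -4.
E = V + F − (-4) = 57 + 61 − (-4) = 122.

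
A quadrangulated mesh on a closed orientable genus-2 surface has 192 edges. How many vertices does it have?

χ = 2 − 2·2 = -2, and every face is a square so 4F = 2E.
F = 2E/4 = 96. Then V = -2 + E − F = -2 + 192 − 96 = 94.

94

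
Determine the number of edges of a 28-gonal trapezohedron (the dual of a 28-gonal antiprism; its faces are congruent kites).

112

The n-trapezohedron (dual of the n-antiprism) has V = 2·28 + 2 = 58, E = 4·28 = 112, F = 2·28 = 56.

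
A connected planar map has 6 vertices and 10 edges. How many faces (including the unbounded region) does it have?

Euler's formula for a connected plane graph: V − E + F = 2, so F = 2 − 6 + 10 = 6.

6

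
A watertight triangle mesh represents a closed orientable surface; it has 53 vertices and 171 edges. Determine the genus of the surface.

Every face is a triangle and each edge borders two faces, so 3F = 2·171, giving F = 114.
χ = V − E + F = 53 − 171 + 114 = -4.
For a closed orientable surface χ = 2 − 2g, so g = (2 − (-4))/2 = 3.

3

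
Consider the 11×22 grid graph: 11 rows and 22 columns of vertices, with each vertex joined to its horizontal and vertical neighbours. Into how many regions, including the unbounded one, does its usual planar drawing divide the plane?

211

The grid has V = 11·22 = 242 vertices and E = 11·21 + 22·10 = 451 edges.
F = 2 − V + E = 2 − 242 + 451 = 211.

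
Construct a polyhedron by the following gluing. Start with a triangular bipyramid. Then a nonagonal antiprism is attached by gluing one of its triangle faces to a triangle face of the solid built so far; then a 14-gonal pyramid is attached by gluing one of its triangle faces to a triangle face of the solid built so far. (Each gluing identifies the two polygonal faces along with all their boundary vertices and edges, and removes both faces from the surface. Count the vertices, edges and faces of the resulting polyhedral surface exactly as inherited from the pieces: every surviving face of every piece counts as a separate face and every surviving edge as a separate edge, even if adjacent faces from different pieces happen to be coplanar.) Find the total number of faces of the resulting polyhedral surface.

A triangular bipyramid: V=5, E=9, F=6.
Attach a nonagonal antiprism (V=18, E=36, F=20) along a 3-gon: merge 3 vertices and 3 edges, delete both glued faces → V=20, E=42, F=24.
Attach a 14-gonal pyramid (V=15, E=28, F=15) along a 3-gon: merge 3 vertices and 3 edges, delete both glued faces → V=32, E=67, F=37.
Check: V − E + F = 32 − 67 + 37 = 2.

37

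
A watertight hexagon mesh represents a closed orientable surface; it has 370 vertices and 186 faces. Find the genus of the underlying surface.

Every face is a hexagon, so 2E = 6·186 = 1116, giving E = 558.
χ = V − E + F = 370 − 558 + 186 = -2.
For a closed orientable surface χ = 2 − 2g, so g = (2 − (-2))/2 = 2.

2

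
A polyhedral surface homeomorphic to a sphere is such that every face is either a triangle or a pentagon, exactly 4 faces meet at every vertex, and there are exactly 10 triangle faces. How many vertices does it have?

10

Let x be the number of pentagons; then F = 10 + x.
Edge–face incidences: 2E = 3·10 + 5·x = 30 + 5x.
Every vertex has degree 4, so 4V = 2E.
Euler: V − E + F = 2 ⇒ (2E)/4 − E + (10 + x) = 2.
Multiply by 8: 2·(2E) − 4·(2E) + 8·(10 + x) = 16, i.e. 80 + 8x − 2·(30 + 5x) = 16.
Collecting terms: −2x + 20 = 16, so −2x = −4, so x = 2.
Then 2E = 30 + 5·2 = 40, so E = 20, V = 2E/4 = 10, F = 10 + 2 = 12.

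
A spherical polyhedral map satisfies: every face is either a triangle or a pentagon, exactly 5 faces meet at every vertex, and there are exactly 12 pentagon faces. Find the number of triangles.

Let x be the number of triangles; then F = 12 + x.
Edge–face incidences: 2E = 5·12 + 3·x = 60 + 3x.
Every vertex has degree 5, so 5V = 2E.
Euler: V − E + F = 2 ⇒ (2E)/5 − E + (12 + x) = 2.
Multiply by 10: 2·(2E) − 5·(2E) + 10·(12 + x) = 20, i.e. 120 + 10x − 3·(60 + 3x) = 20.
Collecting terms: x − 60 = 20, so x = 80.
Then 2E = 60 + 3·80 = 300, so E = 150, V = 2E/5 = 60, F = 12 + 80 = 92.

80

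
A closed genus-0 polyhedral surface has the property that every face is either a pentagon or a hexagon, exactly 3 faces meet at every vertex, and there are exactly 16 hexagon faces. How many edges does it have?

78

Let x be the number of pentagons; then F = 16 + x.
Edge–face incidences: 2E = 6·16 + 5·x = 96 + 5x.
Every vertex has degree 3, so 3V = 2E.
Euler: V − E + F = 2 ⇒ (2E)/3 − E + (16 + x) = 2.
Multiply by 6: 2·(2E) − 3·(2E) + 6·(16 + x) = 12, i.e. 96 + 6x − (96 + 5x) = 12.
Collecting terms: x = 12.
Then 2E = 96 + 5·12 = 156, so E = 78, V = 2E/3 = 52, F = 16 + 12 = 28.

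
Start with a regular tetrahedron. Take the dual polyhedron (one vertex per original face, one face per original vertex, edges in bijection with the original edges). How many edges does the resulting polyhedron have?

6

The base solid has V = 4, E = 6, F = 4.
The dual swaps V and F and preserves E: V′ = F = 4, E′ = E = 6, F′ = V = 4.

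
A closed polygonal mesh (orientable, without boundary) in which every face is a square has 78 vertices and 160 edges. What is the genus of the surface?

Every face is a square and each edge borders two faces, so 4F = 2·160, giving F = 80.
χ = V − E + F = 78 − 160 + 80 = -2.
For a closed orientable surface χ = 2 − 2g, so g = (2 − (-2))/2 = 2.

2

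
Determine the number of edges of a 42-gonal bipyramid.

A bipyramid over an n-gon has 2n triangular faces and n + 2 vertices: V = 42 + 2 = 44, E = 3·42 = 126, F = 2·42 = 84.

126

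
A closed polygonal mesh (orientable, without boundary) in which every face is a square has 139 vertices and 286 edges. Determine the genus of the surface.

Every face is a square and each edge borders two faces, so 4F = 2·286, giving F = 143.
χ = V − E + F = 139 − 286 + 143 = -4.
For a closed orientable surface χ = 2 − 2g, so g = (2 − (-4))/2 = 3.

3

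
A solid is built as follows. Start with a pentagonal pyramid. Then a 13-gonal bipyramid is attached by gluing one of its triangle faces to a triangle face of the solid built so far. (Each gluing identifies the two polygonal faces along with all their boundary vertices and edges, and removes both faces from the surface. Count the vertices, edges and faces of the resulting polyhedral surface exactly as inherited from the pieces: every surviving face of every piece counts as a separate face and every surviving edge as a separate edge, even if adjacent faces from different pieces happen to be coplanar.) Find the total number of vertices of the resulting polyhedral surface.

18

A pentagonal pyramid: V=6, E=10, F=6.
Attach a 13-gonal bipyramid (V=15, E=39, F=26) along a 3-gon: merge 3 vertices and 3 edges, delete both glued faces → V=18, E=46, F=30.
Check: V − E + F = 18 − 46 + 30 = 2.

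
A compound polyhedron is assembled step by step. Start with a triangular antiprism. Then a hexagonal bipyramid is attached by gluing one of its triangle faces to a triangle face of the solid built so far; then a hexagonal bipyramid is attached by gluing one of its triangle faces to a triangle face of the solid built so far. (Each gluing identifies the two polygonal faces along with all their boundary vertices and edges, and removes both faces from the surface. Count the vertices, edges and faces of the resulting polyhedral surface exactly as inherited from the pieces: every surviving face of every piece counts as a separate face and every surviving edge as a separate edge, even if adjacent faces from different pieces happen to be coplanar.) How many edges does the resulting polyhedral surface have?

42

A triangular antiprism: V=6, E=12, F=8.
Attach a hexagonal bipyramid (V=8, E=18, F=12) along a 3-gon: merge 3 vertices and 3 edges, delete both glued faces → V=11, E=27, F=18.
Attach a hexagonal bipyramid (V=8, E=18, F=12) along a 3-gon: merge 3 vertices and 3 edges, delete both glued faces → V=16, E=42, F=28.
Check: V − E + F = 16 − 42 + 28 = 2.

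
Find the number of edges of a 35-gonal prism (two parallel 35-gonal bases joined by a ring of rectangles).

A prism on an n-gon has two n-gon bases and n rectangular sides: V = 2·35 = 70, E = 3·35 = 105, F = 35 + 2 = 37.

105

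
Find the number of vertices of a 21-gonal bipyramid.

23

A bipyramid over an n-gon has 2n triangular faces and n + 2 vertices: V = 21 + 2 = 23, E = 3·21 = 63, F = 2·21 = 42.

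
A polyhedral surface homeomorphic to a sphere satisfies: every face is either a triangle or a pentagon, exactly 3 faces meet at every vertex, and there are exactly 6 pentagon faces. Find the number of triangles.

2

Let x be the number of triangles; then F = 6 + x.
Edge–face incidences: 2E = 5·6 + 3·x = 30 + 3x.
Every vertex has degree 3, so 3V = 2E.
Euler: V − E + F = 2 ⇒ (2E)/3 − E + (6 + x) = 2.
Multiply by 6: 2·(2E) − 3·(2E) + 6·(6 + x) = 12, i.e. 36 + 6x − (30 + 3x) = 12.
Collecting terms: 3x + 6 = 12, so 3x = 6, so x = 2.
Then 2E = 30 + 3·2 = 36, so E = 18, V = 2E/3 = 12, F = 6 + 2 = 8.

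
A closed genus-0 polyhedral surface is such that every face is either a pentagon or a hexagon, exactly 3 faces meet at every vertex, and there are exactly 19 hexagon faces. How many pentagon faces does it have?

12

Let x be the number of pentagons; then F = 19 + x.
Edge–face incidences: 2E = 6·19 + 5·x = 114 + 5x.
Every vertex has degree 3, so 3V = 2E.
Euler: V − E + F = 2 ⇒ (2E)/3 − E + (19 + x) = 2.
Multiply by 6: 2·(2E) − 3·(2E) + 6·(19 + x) = 12, i.e. 114 + 6x − (114 + 5x) = 12.
Collecting terms: x = 12.
Then 2E = 114 + 5·12 = 174, so E = 87, V = 2E/3 = 58, F = 19 + 12 = 31.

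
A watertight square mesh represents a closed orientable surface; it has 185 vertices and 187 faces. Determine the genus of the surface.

2

Every face is a square, so 2E = 4·187 = 748, giving E = 374.
χ = V − E + F = 185 − 374 + 187 = -2.
For a closed orientable surface χ = 2 − 2g, so g = (2 − (-2))/2 = 2.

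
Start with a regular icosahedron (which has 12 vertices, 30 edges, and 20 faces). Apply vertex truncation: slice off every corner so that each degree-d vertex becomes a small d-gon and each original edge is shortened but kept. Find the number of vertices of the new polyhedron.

Truncation replaces each original edge-end by a new vertex, so V′ = 2E = 60.
Each original edge survives, and each old vertex of degree d contributes d new edges; summing degrees gives Σd = 2E, so E′ = E + 2E = 3E = 90.
Each original face survives and each original vertex becomes one new face: F′ = F + V = 32.

60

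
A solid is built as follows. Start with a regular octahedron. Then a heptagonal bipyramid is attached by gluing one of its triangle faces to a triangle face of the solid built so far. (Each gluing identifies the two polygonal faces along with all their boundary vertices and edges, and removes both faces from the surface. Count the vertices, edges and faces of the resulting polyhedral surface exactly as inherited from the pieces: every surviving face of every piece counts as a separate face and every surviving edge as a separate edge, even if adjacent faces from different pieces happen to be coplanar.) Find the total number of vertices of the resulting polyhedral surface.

A regular octahedron: V=6, E=12, F=8.
Attach a heptagonal bipyramid (V=9, E=21, F=14) along a 3-gon: merge 3 vertices and 3 edges, delete both glued faces → V=12, E=30, F=20.
Check: V − E + F = 12 − 30 + 20 = 2.

12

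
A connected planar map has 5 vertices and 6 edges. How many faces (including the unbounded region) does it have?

Euler's formula for a connected plane graph: V − E + F = 2, so F = 2 − 5 + 6 = 3.

3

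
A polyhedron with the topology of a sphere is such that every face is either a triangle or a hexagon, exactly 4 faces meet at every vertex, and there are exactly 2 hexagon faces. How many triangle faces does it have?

12

Let x be the number of triangles; then F = 2 + x.
Edge–face incidences: 2E = 6·2 + 3·x = 12 + 3x.
Every vertex has degree 4, so 4V = 2E.
Euler: V − E + F = 2 ⇒ (2E)/4 − E + (2 + x) = 2.
Multiply by 8: 2·(2E) − 4·(2E) + 8·(2 + x) = 16, i.e. 16 + 8x − 2·(12 + 3x) = 16.
Collecting terms: 2x − 8 = 16, so 2x = 24, so x = 12.
Then 2E = 12 + 3·12 = 48, so E = 24, V = 2E/4 = 12, F = 2 + 12 = 14.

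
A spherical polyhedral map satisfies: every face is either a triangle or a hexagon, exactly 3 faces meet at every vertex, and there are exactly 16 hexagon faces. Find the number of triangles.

4

Let x be the number of triangles; then F = 16 + x.
Edge–face incidences: 2E = 6·16 + 3·x = 96 + 3x.
Every vertex has degree 3, so 3V = 2E.
Euler: V − E + F = 2 ⇒ (2E)/3 − E + (16 + x) = 2.
Multiply by 6: 2·(2E) − 3·(2E) + 6·(16 + x) = 12, i.e. 96 + 6x − (96 + 3x) = 12.
Collecting terms: 3x = 12, so x = 4.
Then 2E = 96 + 3·4 = 108, so E = 54, V = 2E/3 = 36, F = 16 + 4 = 20.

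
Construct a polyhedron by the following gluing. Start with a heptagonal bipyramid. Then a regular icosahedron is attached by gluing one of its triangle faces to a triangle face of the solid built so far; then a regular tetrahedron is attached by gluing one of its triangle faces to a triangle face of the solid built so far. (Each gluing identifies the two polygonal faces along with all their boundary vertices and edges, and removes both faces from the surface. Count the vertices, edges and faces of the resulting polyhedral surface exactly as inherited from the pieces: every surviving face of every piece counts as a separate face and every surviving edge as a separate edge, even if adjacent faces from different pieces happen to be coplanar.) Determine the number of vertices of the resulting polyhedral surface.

19

A heptagonal bipyramid: V=9, E=21, F=14.
Attach a regular icosahedron (V=12, E=30, F=20) along a 3-gon: merge 3 vertices and 3 edges, delete both glued faces → V=18, E=48, F=32.
Attach a regular tetrahedron (V=4, E=6, F=4) along a 3-gon: merge 3 vertices and 3 edges, delete both glued faces → V=19, E=51, F=34.
Check: V − E + F = 19 − 51 + 34 = 2.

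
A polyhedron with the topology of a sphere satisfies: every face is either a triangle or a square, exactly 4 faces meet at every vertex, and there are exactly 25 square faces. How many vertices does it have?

31

Let x be the number of triangles; then F = 25 + x.
Edge–face incidences: 2E = 4·25 + 3·x = 100 + 3x.
Every vertex has degree 4, so 4V = 2E.
Euler: V − E + F = 2 ⇒ (2E)/4 − E + (25 + x) = 2.
Multiply by 8: 2·(2E) − 4·(2E) + 8·(25 + x) = 16, i.e. 200 + 8x − 2·(100 + 3x) = 16.
Collecting terms: 2x = 16, so x = 8.
Then 2E = 100 + 3·8 = 124, so E = 62, V = 2E/4 = 31, F = 25 + 8 = 33.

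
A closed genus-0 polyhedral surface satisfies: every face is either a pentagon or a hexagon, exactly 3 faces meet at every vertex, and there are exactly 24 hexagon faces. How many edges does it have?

102

Let x be the number of pentagons; then F = 24 + x.
Edge–face incidences: 2E = 6·24 + 5·x = 144 + 5x.
Every vertex has degree 3, so 3V = 2E.
Euler: V − E + F = 2 ⇒ (2E)/3 − E + (24 + x) = 2.
Multiply by 6: 2·(2E) − 3·(2E) + 6·(24 + x) = 12, i.e. 144 + 6x − (144 + 5x) = 12.
Collecting terms: x = 12.
Then 2E = 144 + 5·12 = 204, so E = 102, V = 2E/3 = 68, F = 24 + 12 = 36.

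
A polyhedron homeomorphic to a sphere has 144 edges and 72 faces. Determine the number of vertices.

Here V − E + F = 2.
V = 2 + E − F = 2 + 144 − 72 = 74.

74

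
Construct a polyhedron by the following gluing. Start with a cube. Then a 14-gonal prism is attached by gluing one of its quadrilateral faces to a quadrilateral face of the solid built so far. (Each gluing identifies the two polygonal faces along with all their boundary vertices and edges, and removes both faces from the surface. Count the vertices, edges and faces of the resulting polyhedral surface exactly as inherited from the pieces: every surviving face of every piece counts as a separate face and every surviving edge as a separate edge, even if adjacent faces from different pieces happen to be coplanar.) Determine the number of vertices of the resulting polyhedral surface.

32

A cube: V=8, E=12, F=6.
Attach a 14-gonal prism (V=28, E=42, F=16) along a 4-gon: merge 4 vertices and 4 edges, delete both glued faces → V=32, E=50, F=20.
Check: V − E + F = 32 − 50 + 20 = 2.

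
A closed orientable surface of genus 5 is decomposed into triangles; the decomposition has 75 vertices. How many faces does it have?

χ = 2 − 2·5 = -8, and every face is a triangle so 3F = 2E.
V − E + F = -8 with E = 3F/2 gives 75 − (3/2 − 1)·F = -8, so F = 166 and E = 249.

166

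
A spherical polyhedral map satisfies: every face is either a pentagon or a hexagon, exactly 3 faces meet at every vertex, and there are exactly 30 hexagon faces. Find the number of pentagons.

Let x be the number of pentagons; then F = 30 + x.
Edge–face incidences: 2E = 6·30 + 5·x = 180 + 5x.
Every vertex has degree 3, so 3V = 2E.
Euler: V − E + F = 2 ⇒ (2E)/3 − E + (30 + x) = 2.
Multiply by 6: 2·(2E) − 3·(2E) + 6·(30 + x) = 12, i.e. 180 + 6x − (180 + 5x) = 12.
Collecting terms: x = 12.
Then 2E = 180 + 5·12 = 240, so E = 120, V = 2E/3 = 80, F = 30 + 12 = 42.

12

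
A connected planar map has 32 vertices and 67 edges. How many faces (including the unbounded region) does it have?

37

Euler's formula for a connected plane graph: V − E + F = 2, so F = 2 − 32 + 67 = 37.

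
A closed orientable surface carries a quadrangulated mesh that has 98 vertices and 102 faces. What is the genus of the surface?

3

Every face is a square, so 2E = 4·102 = 408, giving E = 204.
χ = V − E + F = 98 − 204 + 102 = -4.
For a closed orientable surface χ = 2 − 2g, so g = (2 − (-4))/2 = 3.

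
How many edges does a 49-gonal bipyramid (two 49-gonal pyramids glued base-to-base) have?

A bipyramid over an n-gon has 2n triangular faces and n + 2 vertices: V = 49 + 2 = 51, E = 3·49 = 147, F = 2·49 = 98.

147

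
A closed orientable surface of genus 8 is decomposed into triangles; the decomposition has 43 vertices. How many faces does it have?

χ = 2 − 2·8 = -14, and every face is a triangle so 3F = 2E.
V − E + F = -14 with E = 3F/2 gives 43 − (3/2 − 1)·F = -14, so F = 114 and E = 171.

114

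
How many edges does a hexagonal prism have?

18

A prism on an n-gon has two n-gon bases and n rectangular sides: V = 2·6 = 12, E = 3·6 = 18, F = 6 + 2 = 8.
Check: V − E + F = 12 − 18 + 8 = 2.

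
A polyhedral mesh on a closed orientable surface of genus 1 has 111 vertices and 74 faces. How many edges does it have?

185

For a closed orientable surface of genus 1, χ = 2 − 2·1 = 0.
E = V + F − (0) = 111 + 74 − (0) = 185.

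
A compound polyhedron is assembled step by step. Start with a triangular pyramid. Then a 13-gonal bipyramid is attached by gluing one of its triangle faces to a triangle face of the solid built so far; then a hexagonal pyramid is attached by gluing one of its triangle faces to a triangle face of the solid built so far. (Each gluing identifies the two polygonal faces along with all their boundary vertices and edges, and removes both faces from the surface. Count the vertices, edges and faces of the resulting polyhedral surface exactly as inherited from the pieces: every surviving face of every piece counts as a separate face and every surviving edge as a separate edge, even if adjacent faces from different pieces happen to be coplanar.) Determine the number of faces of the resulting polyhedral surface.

A triangular pyramid: V=4, E=6, F=4.
Attach a 13-gonal bipyramid (V=15, E=39, F=26) along a 3-gon: merge 3 vertices and 3 edges, delete both glued faces → V=16, E=42, F=28.
Attach a hexagonal pyramid (V=7, E=12, F=7) along a 3-gon: merge 3 vertices and 3 edges, delete both glued faces → V=20, E=51, F=33.
Check: V − E + F = 20 − 51 + 33 = 2.

33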